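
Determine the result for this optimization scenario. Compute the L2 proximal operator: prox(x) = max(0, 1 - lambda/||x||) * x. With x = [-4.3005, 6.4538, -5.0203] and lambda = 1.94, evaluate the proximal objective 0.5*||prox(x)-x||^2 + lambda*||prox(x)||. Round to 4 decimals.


Step 1: Compute ||x||.
||x|| = 9.2385
Step 2: Compute scaling factor.
scale = max(0, 1 - 1.94/9.2385) = 0.79
Step 3: prox(x) = [-3.3974, 5.0986, -3.9661]
||prox(x)|| = 7.2985
Step 4: Proximal objective.
0.5*||prox-x||^2 = 1.8818
lambda*||prox|| = 14.1591
Total = 16.0408


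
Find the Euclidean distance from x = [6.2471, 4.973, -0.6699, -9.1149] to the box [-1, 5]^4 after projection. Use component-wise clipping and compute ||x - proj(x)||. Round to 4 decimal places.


Project each component onto [-1, 5].
clip(6.2471) = 5.0, clip(4.973) = 4.973, clip(-0.6699) = -0.6699, clip(-9.1149) = -1.0
Projection = [5.0, 4.973, -0.6699, -1.0]
Squared diffs: [1.5553, 0.0, 0.0, 65.8516]
Distance = sqrt(67.4069) = 8.2102


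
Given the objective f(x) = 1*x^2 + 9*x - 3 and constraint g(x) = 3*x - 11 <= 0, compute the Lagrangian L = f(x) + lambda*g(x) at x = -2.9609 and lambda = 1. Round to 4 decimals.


Step 1: Evaluate f(x).
f(-2.9609) = 1*(-2.9609)^2 + 9*(-2.9609) - 3 = -20.8812
Step 2: Evaluate g(x).
g(-2.9609) = 3*-2.9609 - 11 = -19.8827
Step 3: Compute Lagrangian.
L = -20.8812 + 1*-19.8827 = -40.7639


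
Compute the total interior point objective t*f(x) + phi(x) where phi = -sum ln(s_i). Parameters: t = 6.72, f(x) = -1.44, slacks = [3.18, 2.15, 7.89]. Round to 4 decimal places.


Step 1: Compute log-barrier.
ln values: [1.1569, 0.7655, 2.0656]
phi = -(1.1569 + 0.7655 + 2.0656) = -3.9879
Step 2: Compute augmented objective.
t*f(x) = 6.72*-1.44 = -9.6768
Total = -9.6768 - 3.9879 = -13.6647


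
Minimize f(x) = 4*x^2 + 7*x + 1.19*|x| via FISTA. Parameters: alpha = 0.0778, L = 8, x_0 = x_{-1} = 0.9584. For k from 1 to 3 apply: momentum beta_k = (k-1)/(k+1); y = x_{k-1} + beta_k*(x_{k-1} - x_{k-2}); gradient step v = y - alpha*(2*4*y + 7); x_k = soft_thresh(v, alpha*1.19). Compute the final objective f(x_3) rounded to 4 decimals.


FISTA on f(x) = 4*x^2 + 7*x + 1.19*|x|
L = 8, alpha = 0.0778
Iteration 1: beta = 0.0, y = 0.9584 + 0.0*(0.9584 - 0.9584) = 0.9584
  grad(y) = 14.6672, v = y - alpha*grad = -0.1827
  prox(v) = soft_thresh(-0.1827, 0.0926) = -0.0901
Iteration 2: beta = 0.3333, y = -0.0901 + 0.3333*(-0.0901 - 0.9584) = -0.4396
  grad(y) = 3.4829, v = y - alpha*grad = -0.7106
  prox(v) = soft_thresh(-0.7106, 0.0926) = -0.618
Iteration 3: beta = 0.5, y = -0.618 + 0.5*(-0.618 + 0.0901) = -0.882
  grad(y) = -0.0558, v = y - alpha*grad = -0.8776
  prox(v) = soft_thresh(-0.8776, 0.0926) = -0.7851
f(x_3) = 4*(-0.7851)^2 + 7*(-0.7851) + 1.19*|-0.7851| = -2.0959


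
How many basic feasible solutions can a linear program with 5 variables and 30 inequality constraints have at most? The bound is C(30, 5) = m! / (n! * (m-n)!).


Each vertex corresponds to some choice of n active constraints out of m, so the number of vertices is at most C(m, n) = m! / (n!(m-n)!).
m = 30, n = 5
Numerator: 30 * 29 * 28 * 27 * 26
Denominator: 5! = 120
C(30, 5) = 142506


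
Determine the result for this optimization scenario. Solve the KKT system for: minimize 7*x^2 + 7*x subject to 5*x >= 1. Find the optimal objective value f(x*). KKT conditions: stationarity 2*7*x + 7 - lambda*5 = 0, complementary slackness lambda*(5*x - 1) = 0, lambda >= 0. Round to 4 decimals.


Step 1: Try lambda = 0 (constraint inactive).
x_unc = -7/(2*7) = -0.5
Check: 5*-0.5 = -2.5 < 1 -- violated!
Step 2: Constraint must be active: 5*x = 1
x* = 1/5 = 0.2
lambda = (2*7*0.2 + 7)/5 = 1.96
Step 3: Compute optimal value.
f(x*) = 7*0.2^2 + 7*0.2 = 1.68


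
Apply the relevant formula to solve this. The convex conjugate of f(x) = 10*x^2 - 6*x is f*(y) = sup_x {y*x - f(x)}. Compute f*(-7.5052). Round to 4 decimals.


f*(y) = sup_x {y*x - a*x^2 - b*x} = sup_x {(y-b)*x - a*x^2}
FOC: (y - b) - 2a*x = 0 => x* = (y - b)/(2a)
x* = (-7.5052 + 6)/(2*10) = -0.0753
f*(-7.5052) = (y-b)^2/(4a) = (-7.5052 + 6)^2/(4*10)
= 2.2656/40 = 0.0566


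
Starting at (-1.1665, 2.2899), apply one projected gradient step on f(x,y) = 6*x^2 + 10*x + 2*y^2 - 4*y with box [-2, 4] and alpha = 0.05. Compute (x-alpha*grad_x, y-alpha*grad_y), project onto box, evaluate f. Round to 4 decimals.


Step 1: Compute gradient at (-1.1665, 2.2899).
grad_x = 2*6*-1.1665 + 10 = -3.998
grad_y = 2*2*2.2899 - 4 = 5.1596
Step 2: Gradient step.
x_raw = -1.1665 - 0.05*-3.998 = -0.9666
y_raw = 2.2899 - 0.05*5.1596 = 2.0319
Step 3: Project onto [-2, 4].
x_proj = clip(-0.9666) = -0.9666
y_proj = clip(2.0319) = 2.0319
Step 4: Evaluate f.
f(-0.9666, 2.0319) = -3.9304


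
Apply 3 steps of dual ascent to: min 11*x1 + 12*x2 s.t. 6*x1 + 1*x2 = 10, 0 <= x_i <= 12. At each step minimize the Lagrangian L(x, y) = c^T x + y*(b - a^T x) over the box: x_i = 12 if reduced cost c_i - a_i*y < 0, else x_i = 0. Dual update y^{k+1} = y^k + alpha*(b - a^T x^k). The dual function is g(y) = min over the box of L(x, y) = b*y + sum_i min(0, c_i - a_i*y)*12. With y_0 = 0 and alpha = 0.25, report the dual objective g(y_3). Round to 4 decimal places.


Dual ascent for LP: min 11*x1 + 12*x2, 6*x1 + 1*x2 = 10, 0 <= x_i <= 12
Step 1: y^k = 0.0, reduced costs: (11.0, 12.0)
  x^k = (0.0, 0.0), subgradient = b - a^T x = 10.0
  y^{k+1} = 0.0 + 0.25*10.0 = 2.5
Step 2: y^k = 2.5, reduced costs: (-4.0, 9.5)
  x^k = (12.0, 0.0), subgradient = b - a^T x = -62.0
  y^{k+1} = 2.5 + 0.25*-62.0 = -13.0
Step 3: y^k = -13.0, reduced costs: (89.0, 25.0)
  x^k = (0.0, 0.0), subgradient = b - a^T x = 10.0
  y^{k+1} = -13.0 + 0.25*10.0 = -10.5
Dual objective at y_3 = -10.5: reduced costs (74.0, 22.5), box minimizer x = (0.0, 0.0)
g(y_3) = b*y + (c1 - a1*y)*x1 + (c2 - a2*y)*x2 = 10*(-10.5) + 74.0*0.0 + 22.5*0.0 = -105.0 + 0.0 + 0.0 = -105.0


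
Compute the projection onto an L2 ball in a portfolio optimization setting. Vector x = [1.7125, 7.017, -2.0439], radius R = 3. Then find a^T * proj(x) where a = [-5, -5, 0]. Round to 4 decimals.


Step 1: Compute ||x|| (intermediates to 6 decimals).
||x|| = sqrt(1.7125^2 + 7.017^2 + (-2.0439)^2) = 7.506562
Step 2: Project.
Since ||x|| > R, scale = R/||x|| = 3/7.506562 = 0.39965, proj(x) = scale * x
proj(x) = [0.684401, 2.804344, -0.816845]
Step 3: Dot product.
a^T * proj(x) = -5*0.684401 - 5*2.804344 + 0*(-0.816845) = -17.4437


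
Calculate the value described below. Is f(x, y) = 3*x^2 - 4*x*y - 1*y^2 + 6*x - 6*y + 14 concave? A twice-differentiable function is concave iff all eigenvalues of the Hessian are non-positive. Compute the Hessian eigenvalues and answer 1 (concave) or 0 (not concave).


The Hessian of f(x,y) = 3*x^2 - 4*x*y - 1*y^2 + 6*x - 6*y + 14 is:
H = [[6, -4], [-4, -2]]
Trace = 6 - 2 = 4
Determinant = 6*-2 - (-4)^2 = -28
Discriminant = (4)^2 - 4*-28 = 128.0
Eigenvalues: lambda_1 = -3.6569, lambda_2 = 7.6569
The function is not concave.

0


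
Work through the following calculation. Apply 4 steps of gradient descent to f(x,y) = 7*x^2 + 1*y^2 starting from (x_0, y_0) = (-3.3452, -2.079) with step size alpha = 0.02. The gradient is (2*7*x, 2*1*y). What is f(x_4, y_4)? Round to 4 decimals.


Gradient descent on f(x,y) = 7*x^2 + 1*y^2.
Starting point: (-3.3452, -2.079), alpha = 0.02
Step 1: grad_x = 2*7*-3.3452 = -46.8328, grad_y = 2*1*-2.079 = -4.158
  x_1 = -3.3452 - 0.02*-46.8328 = -2.4085
  y_1 = -2.079 - 0.02*-4.158 = -1.9958
Step 2: grad_x = 2*7*-2.4085 = -33.7196, grad_y = 2*1*-1.9958 = -3.9917
  x_2 = -2.4085 - 0.02*-33.7196 = -1.7342
  y_2 = -1.9958 - 0.02*-3.9917 = -1.916
Step 3: grad_x = 2*7*-1.7342 = -24.2781, grad_y = 2*1*-1.916 = -3.832
  x_3 = -1.7342 - 0.02*-24.2781 = -1.2486
  y_3 = -1.916 - 0.02*-3.832 = -1.8394
Step 4: grad_x = 2*7*-1.2486 = -17.4802, grad_y = 2*1*-1.8394 = -3.6787
  x_4 = -1.2486 - 0.02*-17.4802 = -0.899
  y_4 = -1.8394 - 0.02*-3.6787 = -1.7658
f(-0.899, -1.7658) = 7*(-0.899)^2 + 1*(-1.7658)^2 = 8.7752


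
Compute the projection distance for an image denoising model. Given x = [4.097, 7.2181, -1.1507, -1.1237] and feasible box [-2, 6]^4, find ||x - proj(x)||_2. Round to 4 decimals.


Project each component onto [-2, 6].
clip(4.097) = 4.097, clip(7.2181) = 6.0, clip(-1.1507) = -1.1507, clip(-1.1237) = -1.1237
Projection = [4.097, 6.0, -1.1507, -1.1237]
Squared diffs: [0.0, 1.4838, 0.0, 0.0]
Distance = sqrt(1.4838) = 1.2181


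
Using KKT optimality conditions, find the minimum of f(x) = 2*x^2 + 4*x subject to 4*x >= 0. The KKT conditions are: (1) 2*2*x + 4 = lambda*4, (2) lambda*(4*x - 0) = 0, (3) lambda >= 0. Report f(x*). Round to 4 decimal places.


Step 1: Try lambda = 0 (constraint inactive).
x_unc = -4/(2*2) = -1.0
Check: 4*-1.0 = -4.0 < 0 -- violated!
Step 2: Constraint must be active: 4*x = 0
x* = 0/4 = 0.0
lambda = (2*2*0.0 + 4)/4 = 1.0
Step 3: Compute optimal value.
f(x*) = 2*0.0^2 + 4*0.0 = 0.0


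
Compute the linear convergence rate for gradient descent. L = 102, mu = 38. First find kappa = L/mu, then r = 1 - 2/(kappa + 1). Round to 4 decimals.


Step 1: Compute the condition number.
kappa = L/mu = 102/38 = 2.6842
Step 2: Compute the convergence rate.
r = 1 - 2/(kappa + 1) = 1 - 2*mu/(L + mu) = (L - mu)/(L + mu) = 64/140 = 0.4571


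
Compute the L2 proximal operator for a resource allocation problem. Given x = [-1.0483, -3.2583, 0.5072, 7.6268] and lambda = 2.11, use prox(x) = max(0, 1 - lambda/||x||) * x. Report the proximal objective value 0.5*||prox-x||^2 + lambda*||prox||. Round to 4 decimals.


Step 1: Compute ||x||.
||x|| = 8.375
Step 2: Compute scaling factor.
scale = max(0, 1 - 2.11/8.375) = 0.7481
Step 3: prox(x) = [-0.7842, -2.4374, 0.3794, 5.7053]
||prox(x)|| = 6.265
Step 4: Proximal objective.
0.5*||prox-x||^2 = 2.2261
lambda*||prox|| = 13.2192
Total = 15.4452


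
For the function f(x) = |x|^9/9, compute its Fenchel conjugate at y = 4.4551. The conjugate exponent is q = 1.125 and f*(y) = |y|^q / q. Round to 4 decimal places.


The conjugate exponent q satisfies 1/p + 1/q = 1.
p = 9, so q = 9/(9 - 1) = 1.125
|y|^q = 4.4551^1.125 = 5.3699
f*(4.4551) = 5.3699 / 1.125 = 4.7732


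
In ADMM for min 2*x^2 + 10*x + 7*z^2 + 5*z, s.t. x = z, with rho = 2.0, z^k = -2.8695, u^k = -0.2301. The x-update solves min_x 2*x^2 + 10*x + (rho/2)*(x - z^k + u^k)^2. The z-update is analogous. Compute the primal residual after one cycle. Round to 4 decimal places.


ADMM iteration with rho = 2.0, z^k = -2.8695, u^k = -0.2301
Step 1: x-update.
Minimize 2*x^2 + 10*x + (2.0/2)*(x + 2.8695 - 0.2301)^2
FOC: (2*2 + 2.0)*x = -10 + 2.0*(-2.8695 + 0.2301)
x^{k+1} = -2.5465
Step 2: z-update.
Minimize 7*z^2 + 5*z + (2.0/2)*(-2.5465 - z - 0.2301)^2
FOC: (2*7 + 2.0)*z = -5 + 2.0*(-2.5465 - 0.2301)
z^{k+1} = -0.6596
Step 3: u-update.
u^{k+1} = -0.2301 - 2.5465 + 0.6596 = -2.117
Step 4: Primal residual = |-2.5465 + 0.6596| = 1.8869


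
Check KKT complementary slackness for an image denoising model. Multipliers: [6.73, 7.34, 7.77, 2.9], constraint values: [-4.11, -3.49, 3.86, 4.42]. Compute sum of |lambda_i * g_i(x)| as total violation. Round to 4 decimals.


KKT complementary slackness check:
lambda_1 * g_1 = 6.73 * -4.11 = -27.6603
lambda_2 * g_2 = 7.34 * -3.49 = -25.6166
lambda_3 * g_3 = 7.77 * 3.86 = 29.9922
lambda_4 * g_4 = 2.9 * 4.42 = 12.818
Total violation = 27.6603 + 25.6166 + 29.9922 + 12.818 = 96.0871


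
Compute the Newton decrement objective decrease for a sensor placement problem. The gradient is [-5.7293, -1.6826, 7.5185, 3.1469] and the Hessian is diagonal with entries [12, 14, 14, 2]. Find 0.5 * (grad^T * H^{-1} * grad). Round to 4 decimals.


Step 1: H is diagonal, so H^(-1) * g = [-0.4774, -0.1202, 0.537, 1.5735].
Step 2: g^T H^(-1) g = sum_i g_i^2 / H_ii
  = (-5.7293)^2/12 + (-1.6826)^2/14 + (7.5185)^2/14 + (3.1469)^2/2
  = 2.7354 + 0.2022 + 4.0377 + 4.9515 = 11.9268
Step 3: Objective decrease = 0.5 * g^T H^(-1) g = 5.9634


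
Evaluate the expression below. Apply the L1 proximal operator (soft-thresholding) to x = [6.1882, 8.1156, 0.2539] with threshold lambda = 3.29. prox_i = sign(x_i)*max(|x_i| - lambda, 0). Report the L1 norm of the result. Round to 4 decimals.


Soft-thresholding with lambda = 3.29:
prox(6.1882) = sign(6.1882)*max(|6.1882| - 3.29, 0) = 2.8982
prox(8.1156) = sign(8.1156)*max(|8.1156| - 3.29, 0) = 4.8256
prox(0.2539) = sign(0.2539)*max(|0.2539| - 3.29, 0) = 0.0
prox(x) = [2.8982, 4.8256, 0.0]
||prox(x)||_1 = 2.8982 + 4.8256 + 0.0 = 7.7238


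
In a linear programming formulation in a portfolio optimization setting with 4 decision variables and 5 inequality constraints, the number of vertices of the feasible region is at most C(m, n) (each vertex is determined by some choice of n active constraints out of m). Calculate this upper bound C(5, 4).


Each vertex corresponds to some choice of n active constraints out of m, so the number of vertices is at most C(m, n) = m! / (n!(m-n)!).
m = 5, n = 4
Numerator: 5 * 4 * 3 * 2
Denominator: 4! = 24
C(5, 4) = 5


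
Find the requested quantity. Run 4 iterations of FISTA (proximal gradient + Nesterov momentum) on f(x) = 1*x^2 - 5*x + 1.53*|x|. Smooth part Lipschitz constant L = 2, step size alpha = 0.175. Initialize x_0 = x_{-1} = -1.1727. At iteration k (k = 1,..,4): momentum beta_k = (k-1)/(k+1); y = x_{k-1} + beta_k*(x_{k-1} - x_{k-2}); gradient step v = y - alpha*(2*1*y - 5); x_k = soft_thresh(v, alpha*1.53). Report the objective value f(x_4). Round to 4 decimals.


FISTA on f(x) = 1*x^2 - 5*x + 1.53*|x|
L = 2, alpha = 0.175
Iteration 1: beta = 0.0, y = -1.1727 + 0.0*(-1.1727 + 1.1727) = -1.1727
  grad(y) = -7.3454, v = y - alpha*grad = 0.1127
  prox(v) = soft_thresh(0.1127, 0.2678) = 0.0
Iteration 2: beta = 0.3333, y = 0.0 + 0.3333*(0.0 + 1.1727) = 0.3909
  grad(y) = -4.2182, v = y - alpha*grad = 1.1291
  prox(v) = soft_thresh(1.1291, 0.2678) = 0.8613
Iteration 3: beta = 0.5, y = 0.8613 + 0.5*(0.8613 - 0.0) = 1.292
  grad(y) = -2.416, v = y - alpha*grad = 1.7148
  prox(v) = soft_thresh(1.7148, 0.2678) = 1.4471
Iteration 4: beta = 0.6, y = 1.4471 + 0.6*(1.4471 - 0.8613) = 1.7985
  grad(y) = -1.403, v = y - alpha*grad = 2.044
  prox(v) = soft_thresh(2.044, 0.2678) = 1.7763
f(x_4) = 1*1.7763^2 - 5*1.7763 + 1.53*|1.7763| = -3.0085


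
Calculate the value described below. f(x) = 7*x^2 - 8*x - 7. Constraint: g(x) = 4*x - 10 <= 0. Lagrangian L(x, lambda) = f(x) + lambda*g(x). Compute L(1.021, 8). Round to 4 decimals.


Step 1: Evaluate f(x).
f(1.021) = 7*1.021^2 - 8*1.021 - 7 = -7.8709
Step 2: Evaluate g(x).
g(1.021) = 4*1.021 - 10 = -5.916
Step 3: Compute Lagrangian.
L = -7.8709 + 8*-5.916 = -55.1989


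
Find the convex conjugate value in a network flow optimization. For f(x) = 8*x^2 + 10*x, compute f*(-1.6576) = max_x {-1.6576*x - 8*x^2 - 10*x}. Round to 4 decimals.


f*(y) = sup_x {y*x - a*x^2 - b*x} = sup_x {(y-b)*x - a*x^2}
FOC: (y - b) - 2a*x = 0 => x* = (y - b)/(2a)
x* = (-1.6576 - 10)/(2*8) = -0.7286
f*(-1.6576) = (y-b)^2/(4a) = (-1.6576 - 10)^2/(4*8)
= 135.8996/32 = 4.2469


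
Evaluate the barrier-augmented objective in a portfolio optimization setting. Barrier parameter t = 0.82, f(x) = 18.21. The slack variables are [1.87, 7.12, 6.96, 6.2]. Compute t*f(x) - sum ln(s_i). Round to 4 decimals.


Step 1: Compute log-barrier.
ln values: [0.6259, 1.9629, 1.9402, 1.8245]
phi = -(0.6259 + 1.9629 + 1.9402 + 1.8245) = -6.3536
Step 2: Compute augmented objective.
t*f(x) = 0.82*18.21 = 14.9322
Total = 14.9322 - 6.3536 = 8.5786


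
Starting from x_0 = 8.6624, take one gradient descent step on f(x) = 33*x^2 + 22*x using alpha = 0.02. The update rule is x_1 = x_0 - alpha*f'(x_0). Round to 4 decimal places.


We compute the gradient at x_0 and apply the update.
f'(x) = 66*x + 22
f'(8.6624) = 66*8.6624 + 22 = 593.7184
x_1 = 8.6624 - 0.02*593.7184 = -3.212


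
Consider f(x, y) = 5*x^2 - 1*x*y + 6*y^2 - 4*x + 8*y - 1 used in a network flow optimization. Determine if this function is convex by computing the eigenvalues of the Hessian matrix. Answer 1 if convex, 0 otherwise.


The Hessian of f(x,y) = 5*x^2 - 1*x*y + 6*y^2 - 4*x + 8*y - 1 is:
H = [[10, -1], [-1, 12]]
Trace = 10 + 12 = 22
Determinant = 10*12 - (-1)^2 = 119
Discriminant = (22)^2 - 4*119 = 8.0
Eigenvalues: lambda_1 = 9.5858, lambda_2 = 12.4142
The function is convex.

1


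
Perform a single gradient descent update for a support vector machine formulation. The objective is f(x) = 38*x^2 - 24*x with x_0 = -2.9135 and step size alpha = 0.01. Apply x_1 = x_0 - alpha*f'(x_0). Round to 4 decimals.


We compute the gradient at x_0 and apply the update.
f'(x) = 76*x - 24
f'(-2.9135) = 76*-2.9135 - 24 = -245.426
x_1 = -2.9135 - 0.01*-245.426 = -0.4592


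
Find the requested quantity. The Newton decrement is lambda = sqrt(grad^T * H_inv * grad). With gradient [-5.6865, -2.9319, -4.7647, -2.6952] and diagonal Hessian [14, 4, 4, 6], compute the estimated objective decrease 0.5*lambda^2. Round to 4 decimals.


Step 1: H is diagonal, so H^(-1) * g = [-0.4062, -0.733, -1.1912, -0.4492].
Step 2: g^T H^(-1) g = sum_i g_i^2 / H_ii
  = (-5.6865)^2/14 + (-2.9319)^2/4 + (-4.7647)^2/4 + (-2.6952)^2/6
  = 2.3097 + 2.149 + 5.6756 + 1.2107 = 11.345
Step 3: Objective decrease = 0.5 * g^T H^(-1) g = 5.6725


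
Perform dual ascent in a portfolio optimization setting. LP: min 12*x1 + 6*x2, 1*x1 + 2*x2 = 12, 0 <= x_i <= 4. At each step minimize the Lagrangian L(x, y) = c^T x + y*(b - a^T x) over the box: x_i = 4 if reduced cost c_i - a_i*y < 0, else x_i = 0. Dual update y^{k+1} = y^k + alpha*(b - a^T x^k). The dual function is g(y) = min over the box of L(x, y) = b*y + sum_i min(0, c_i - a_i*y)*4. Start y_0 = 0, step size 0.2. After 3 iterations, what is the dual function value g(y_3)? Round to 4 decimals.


Dual ascent for LP: min 12*x1 + 6*x2, 1*x1 + 2*x2 = 12, 0 <= x_i <= 4
Step 1: y^k = 0.0, reduced costs: (12.0, 6.0)
  x^k = (0.0, 0.0), subgradient = b - a^T x = 12.0
  y^{k+1} = 0.0 + 0.2*12.0 = 2.4
Step 2: y^k = 2.4, reduced costs: (9.6, 1.2)
  x^k = (0.0, 0.0), subgradient = b - a^T x = 12.0
  y^{k+1} = 2.4 + 0.2*12.0 = 4.8
Step 3: y^k = 4.8, reduced costs: (7.2, -3.6)
  x^k = (0.0, 4.0), subgradient = b - a^T x = 4.0
  y^{k+1} = 4.8 + 0.2*4.0 = 5.6
Dual objective at y_3 = 5.6: reduced costs (6.4, -5.2), box minimizer x = (0.0, 4.0)
g(y_3) = b*y + (c1 - a1*y)*x1 + (c2 - a2*y)*x2 = 12*5.6 + 6.4*0.0 + (-5.2)*4.0 = 67.2 + 0.0 - 20.8 = 46.4


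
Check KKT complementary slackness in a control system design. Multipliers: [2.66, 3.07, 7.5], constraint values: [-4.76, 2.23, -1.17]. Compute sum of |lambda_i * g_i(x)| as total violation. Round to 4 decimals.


KKT complementary slackness check:
lambda_1 * g_1 = 2.66 * -4.76 = -12.6616
lambda_2 * g_2 = 3.07 * 2.23 = 6.8461
lambda_3 * g_3 = 7.5 * -1.17 = -8.775
Total violation = 12.6616 + 6.8461 + 8.775 = 28.2827


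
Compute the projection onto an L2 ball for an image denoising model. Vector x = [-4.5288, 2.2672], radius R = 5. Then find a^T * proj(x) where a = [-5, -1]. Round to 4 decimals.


Step 1: Compute ||x|| (intermediates to 6 decimals).
||x|| = sqrt((-4.5288)^2 + 2.2672^2) = 5.064605
Step 2: Project.
Since ||x|| > R, scale = R/||x|| = 5/5.064605 = 0.987244, proj(x) = scale * x
proj(x) = [-4.471031, 2.23828]
Step 3: Dot product.
a^T * proj(x) = -5*(-4.471031) - 1*2.23828 = 20.1169


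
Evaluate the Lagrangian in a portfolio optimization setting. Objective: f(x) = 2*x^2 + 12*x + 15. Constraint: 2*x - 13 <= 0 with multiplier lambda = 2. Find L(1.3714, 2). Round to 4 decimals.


Step 1: Evaluate f(x).
f(1.3714) = 2*1.3714^2 + 12*1.3714 + 15 = 35.2183
Step 2: Evaluate g(x).
g(1.3714) = 2*1.3714 - 13 = -10.2572
Step 3: Compute Lagrangian.
L = 35.2183 + 2*-10.2572 = 14.7039


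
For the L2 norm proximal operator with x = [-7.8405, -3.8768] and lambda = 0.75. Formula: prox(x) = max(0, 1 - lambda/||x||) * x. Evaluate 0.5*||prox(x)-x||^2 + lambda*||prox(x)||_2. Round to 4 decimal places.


Step 1: Compute ||x||.
||x|| = 8.7466
Step 2: Compute scaling factor.
scale = max(0, 1 - 0.75/8.7466) = 0.9143
Step 3: prox(x) = [-7.1682, -3.5444]
||prox(x)|| = 7.9966
Step 4: Proximal objective.
0.5*||prox-x||^2 = 0.2813
lambda*||prox|| = 5.9975
Total = 6.2787


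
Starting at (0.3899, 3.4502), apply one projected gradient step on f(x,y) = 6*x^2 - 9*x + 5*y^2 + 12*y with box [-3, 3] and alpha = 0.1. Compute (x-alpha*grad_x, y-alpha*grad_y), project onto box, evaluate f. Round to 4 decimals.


Step 1: Compute gradient at (0.3899, 3.4502).
grad_x = 2*6*0.3899 - 9 = -4.3212
grad_y = 2*5*3.4502 + 12 = 46.502
Step 2: Gradient step.
x_raw = 0.3899 - 0.1*-4.3212 = 0.822
y_raw = 3.4502 - 0.1*46.502 = -1.2
Step 3: Project onto [-3, 3].
x_proj = clip(0.822) = 0.822
y_proj = clip(-1.2) = -1.2
Step 4: Evaluate f.
f(0.822, -1.2) = -10.5439


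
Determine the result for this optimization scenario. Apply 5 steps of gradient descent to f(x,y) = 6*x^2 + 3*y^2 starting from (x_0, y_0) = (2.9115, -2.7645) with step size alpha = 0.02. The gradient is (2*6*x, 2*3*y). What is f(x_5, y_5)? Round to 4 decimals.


Gradient descent on f(x,y) = 6*x^2 + 3*y^2.
Starting point: (2.9115, -2.7645), alpha = 0.02
Step 1: grad_x = 2*6*2.9115 = 34.938, grad_y = 2*3*-2.7645 = -16.587
  x_1 = 2.9115 - 0.02*34.938 = 2.2127
  y_1 = -2.7645 - 0.02*-16.587 = -2.4328
Step 2: grad_x = 2*6*2.2127 = 26.5529, grad_y = 2*3*-2.4328 = -14.5966
  x_2 = 2.2127 - 0.02*26.5529 = 1.6817
  y_2 = -2.4328 - 0.02*-14.5966 = -2.1408
Step 3: grad_x = 2*6*1.6817 = 20.1802, grad_y = 2*3*-2.1408 = -12.845
  x_3 = 1.6817 - 0.02*20.1802 = 1.2781
  y_3 = -2.1408 - 0.02*-12.845 = -1.8839
Step 4: grad_x = 2*6*1.2781 = 15.3369, grad_y = 2*3*-1.8839 = -11.3036
  x_4 = 1.2781 - 0.02*15.3369 = 0.9713
  y_4 = -1.8839 - 0.02*-11.3036 = -1.6579
Step 5: grad_x = 2*6*0.9713 = 11.6561, grad_y = 2*3*-1.6579 = -9.9471
  x_5 = 0.9713 - 0.02*11.6561 = 0.7382
  y_5 = -1.6579 - 0.02*-9.9471 = -1.4589
f(0.7382, -1.4589) = 6*0.7382^2 + 3*(-1.4589)^2 = 9.6551


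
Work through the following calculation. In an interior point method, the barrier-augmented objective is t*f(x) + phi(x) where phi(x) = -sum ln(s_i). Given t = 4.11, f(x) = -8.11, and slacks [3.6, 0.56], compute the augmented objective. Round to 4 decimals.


Step 1: Compute log-barrier.
ln values: [1.2809, -0.5798]
phi = -(1.2809 - 0.5798) = -0.7011
Step 2: Compute augmented objective.
t*f(x) = 4.11*-8.11 = -33.3321
Total = -33.3321 - 0.7011 = -34.0332


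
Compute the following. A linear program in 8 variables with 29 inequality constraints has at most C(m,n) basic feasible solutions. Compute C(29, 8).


Each vertex corresponds to some choice of n active constraints out of m, so the number of vertices is at most C(m, n) = m! / (n!(m-n)!).
m = 29, n = 8
Numerator: 29 * 28 * 27 * 26 * 25 * 24 * 23 * 22
Denominator: 8! = 40320
C(29, 8) = 4292145


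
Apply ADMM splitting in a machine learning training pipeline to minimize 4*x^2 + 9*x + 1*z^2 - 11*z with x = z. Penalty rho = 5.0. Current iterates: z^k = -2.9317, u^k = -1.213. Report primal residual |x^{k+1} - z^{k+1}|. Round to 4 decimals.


ADMM iteration with rho = 5.0, z^k = -2.9317, u^k = -1.213
Step 1: x-update.
Minimize 4*x^2 + 9*x + (5.0/2)*(x + 2.9317 - 1.213)^2
FOC: (2*4 + 5.0)*x = -9 + 5.0*(-2.9317 + 1.213)
x^{k+1} = -1.3533
Step 2: z-update.
Minimize 1*z^2 - 11*z + (5.0/2)*(-1.3533 - z - 1.213)^2
FOC: (2*1 + 5.0)*z = 11 + 5.0*(-1.3533 - 1.213)
z^{k+1} = -0.2617
Step 3: u-update.
u^{k+1} = -1.213 - 1.3533 + 0.2617 = -2.3047
Step 4: Primal residual = |-1.3533 + 0.2617| = 1.0917


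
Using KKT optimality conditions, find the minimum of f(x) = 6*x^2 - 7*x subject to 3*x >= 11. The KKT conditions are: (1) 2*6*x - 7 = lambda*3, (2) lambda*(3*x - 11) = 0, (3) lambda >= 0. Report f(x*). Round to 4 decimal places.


Step 1: Try lambda = 0 (constraint inactive).
x_unc = 7/(2*6) = 0.5833
Check: 3*0.5833 = 1.7499 < 11 -- violated!
Step 2: Constraint must be active: 3*x = 11
x* = 11/3 = 3.6667 (rounded; the exact value 11/3 is used below)
lambda = (2*6*(11/3) - 7)/3 = 12.3333
Step 3: Compute optimal value.
f(x*) = 6*(11/3)^2 - 7*(11/3) = 55.0


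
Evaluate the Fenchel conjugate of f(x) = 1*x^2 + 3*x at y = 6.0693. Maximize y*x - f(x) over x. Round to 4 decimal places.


f*(y) = sup_x {y*x - a*x^2 - b*x} = sup_x {(y-b)*x - a*x^2}
FOC: (y - b) - 2a*x = 0 => x* = (y - b)/(2a)
x* = (6.0693 - 3)/(2*1) = 1.5347
f*(6.0693) = (y-b)^2/(4a) = (6.0693 - 3)^2/(4*1)
= 9.4206/4 = 2.3552


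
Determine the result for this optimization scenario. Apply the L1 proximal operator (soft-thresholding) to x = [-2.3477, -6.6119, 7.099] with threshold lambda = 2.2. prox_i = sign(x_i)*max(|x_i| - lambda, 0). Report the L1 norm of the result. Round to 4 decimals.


Soft-thresholding with lambda = 2.2:
prox(-2.3477) = sign(-2.3477)*max(|-2.3477| - 2.2, 0) = -0.1477
prox(-6.6119) = sign(-6.6119)*max(|-6.6119| - 2.2, 0) = -4.4119
prox(7.099) = sign(7.099)*max(|7.099| - 2.2, 0) = 4.899
prox(x) = [-0.1477, -4.4119, 4.899]
||prox(x)||_1 = 0.1477 + 4.4119 + 4.899 = 9.4586


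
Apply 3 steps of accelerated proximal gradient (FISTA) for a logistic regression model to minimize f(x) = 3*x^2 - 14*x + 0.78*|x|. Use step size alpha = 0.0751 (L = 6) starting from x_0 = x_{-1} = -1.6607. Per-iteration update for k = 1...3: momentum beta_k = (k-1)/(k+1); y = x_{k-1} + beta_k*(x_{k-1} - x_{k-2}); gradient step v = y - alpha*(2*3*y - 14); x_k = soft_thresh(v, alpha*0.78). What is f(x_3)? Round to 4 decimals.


FISTA on f(x) = 3*x^2 - 14*x + 0.78*|x|
L = 6, alpha = 0.0751
Iteration 1: beta = 0.0, y = -1.6607 + 0.0*(-1.6607 + 1.6607) = -1.6607
  grad(y) = -23.9642, v = y - alpha*grad = 0.139
  prox(v) = soft_thresh(0.139, 0.0586) = 0.0804
Iteration 2: beta = 0.3333, y = 0.0804 + 0.3333*(0.0804 + 1.6607) = 0.6608
  grad(y) = -10.0351, v = y - alpha*grad = 1.4144
  prox(v) = soft_thresh(1.4144, 0.0586) = 1.3559
Iteration 3: beta = 0.5, y = 1.3559 + 0.5*(1.3559 - 0.0804) = 1.9936
  grad(y) = -2.0385, v = y - alpha*grad = 2.1467
  prox(v) = soft_thresh(2.1467, 0.0586) = 2.0881
f(x_3) = 3*2.0881^2 - 14*2.0881 + 0.78*|2.0881| = -14.5242


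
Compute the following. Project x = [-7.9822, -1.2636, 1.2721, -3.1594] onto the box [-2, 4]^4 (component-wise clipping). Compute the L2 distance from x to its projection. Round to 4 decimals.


Project each component onto [-2, 4].
clip(-7.9822) = -2.0, clip(-1.2636) = -1.2636, clip(1.2721) = 1.2721, clip(-3.1594) = -2.0
Projection = [-2.0, -1.2636, 1.2721, -2.0]
Squared diffs: [35.7867, 0.0, 0.0, 1.3442]
Distance = sqrt(37.1309) = 6.0935


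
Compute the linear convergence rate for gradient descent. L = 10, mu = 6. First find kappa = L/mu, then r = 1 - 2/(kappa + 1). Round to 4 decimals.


Step 1: Compute the condition number.
kappa = L/mu = 10/6 = 1.6667
Step 2: Compute the convergence rate.
r = 1 - 2/(kappa + 1) = 1 - 2*mu/(L + mu) = (L - mu)/(L + mu) = 4/16 = 0.25


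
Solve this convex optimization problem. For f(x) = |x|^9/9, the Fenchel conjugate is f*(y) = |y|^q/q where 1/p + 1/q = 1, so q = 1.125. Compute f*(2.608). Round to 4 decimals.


The conjugate exponent q satisfies 1/p + 1/q = 1.
p = 9, so q = 9/(9 - 1) = 1.125
|y|^q = 2.608^1.125 = 2.94
f*(2.608) = 2.94 / 1.125 = 2.6133


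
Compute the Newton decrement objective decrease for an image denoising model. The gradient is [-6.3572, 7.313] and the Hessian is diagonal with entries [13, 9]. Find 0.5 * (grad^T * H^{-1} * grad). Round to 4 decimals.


Step 1: H is diagonal, so H^(-1) * g = [-0.489, 0.8126].
Step 2: g^T H^(-1) g = sum_i g_i^2 / H_ii
  = (-6.3572)^2/13 + (7.313)^2/9
  = 3.1088 + 5.9422 = 9.051
Step 3: Objective decrease = 0.5 * g^T H^(-1) g = 4.5255


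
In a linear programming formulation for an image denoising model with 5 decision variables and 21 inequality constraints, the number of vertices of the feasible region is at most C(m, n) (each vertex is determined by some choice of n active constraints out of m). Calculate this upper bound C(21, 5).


Each vertex corresponds to some choice of n active constraints out of m, so the number of vertices is at most C(m, n) = m! / (n!(m-n)!).
m = 21, n = 5
Numerator: 21 * 20 * 19 * 18 * 17
Denominator: 5! = 120
C(21, 5) = 20349


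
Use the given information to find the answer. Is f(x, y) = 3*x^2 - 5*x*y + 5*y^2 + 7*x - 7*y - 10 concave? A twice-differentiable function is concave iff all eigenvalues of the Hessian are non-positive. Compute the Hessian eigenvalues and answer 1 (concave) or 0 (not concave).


The Hessian of f(x,y) = 3*x^2 - 5*x*y + 5*y^2 + 7*x - 7*y - 10 is:
H = [[6, -5], [-5, 10]]
Trace = 6 + 10 = 16
Determinant = 6*10 - (-5)^2 = 35
Discriminant = (16)^2 - 4*35 = 116.0
Eigenvalues: lambda_1 = 2.6148, lambda_2 = 13.3852
The function is not concave.

0


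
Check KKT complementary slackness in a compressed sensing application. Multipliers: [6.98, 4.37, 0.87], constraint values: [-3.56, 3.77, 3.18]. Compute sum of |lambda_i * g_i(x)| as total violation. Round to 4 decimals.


KKT complementary slackness check:
lambda_1 * g_1 = 6.98 * -3.56 = -24.8488
lambda_2 * g_2 = 4.37 * 3.77 = 16.4749
lambda_3 * g_3 = 0.87 * 3.18 = 2.7666
Total violation = 24.8488 + 16.4749 + 2.7666 = 44.0903


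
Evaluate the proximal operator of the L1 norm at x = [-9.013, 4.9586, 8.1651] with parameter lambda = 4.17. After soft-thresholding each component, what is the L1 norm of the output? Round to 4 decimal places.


Soft-thresholding with lambda = 4.17:
prox(-9.013) = sign(-9.013)*max(|-9.013| - 4.17, 0) = -4.843
prox(4.9586) = sign(4.9586)*max(|4.9586| - 4.17, 0) = 0.7886
prox(8.1651) = sign(8.1651)*max(|8.1651| - 4.17, 0) = 3.9951
prox(x) = [-4.843, 0.7886, 3.9951]
||prox(x)||_1 = 4.843 + 0.7886 + 3.9951 = 9.6267


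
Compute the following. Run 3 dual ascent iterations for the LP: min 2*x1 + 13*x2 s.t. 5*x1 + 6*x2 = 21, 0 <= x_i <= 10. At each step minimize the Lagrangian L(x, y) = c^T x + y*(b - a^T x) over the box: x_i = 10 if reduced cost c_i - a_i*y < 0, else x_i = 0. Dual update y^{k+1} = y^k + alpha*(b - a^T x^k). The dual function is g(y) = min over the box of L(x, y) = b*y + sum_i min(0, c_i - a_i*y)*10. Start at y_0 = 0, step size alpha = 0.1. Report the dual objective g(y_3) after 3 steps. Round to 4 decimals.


Dual ascent for LP: min 2*x1 + 13*x2, 5*x1 + 6*x2 = 21, 0 <= x_i <= 10
Step 1: y^k = 0.0, reduced costs: (2.0, 13.0)
  x^k = (0.0, 0.0), subgradient = b - a^T x = 21.0
  y^{k+1} = 0.0 + 0.1*21.0 = 2.1
Step 2: y^k = 2.1, reduced costs: (-8.5, 0.4)
  x^k = (10.0, 0.0), subgradient = b - a^T x = -29.0
  y^{k+1} = 2.1 + 0.1*-29.0 = -0.8
Step 3: y^k = -0.8, reduced costs: (6.0, 17.8)
  x^k = (0.0, 0.0), subgradient = b - a^T x = 21.0
  y^{k+1} = -0.8 + 0.1*21.0 = 1.3
Dual objective at y_3 = 1.3: reduced costs (-4.5, 5.2), box minimizer x = (10.0, 0.0)
g(y_3) = b*y + (c1 - a1*y)*x1 + (c2 - a2*y)*x2 = 21*1.3 + (-4.5)*10.0 + 5.2*0.0 = 27.3 - 45.0 + 0.0 = -17.7


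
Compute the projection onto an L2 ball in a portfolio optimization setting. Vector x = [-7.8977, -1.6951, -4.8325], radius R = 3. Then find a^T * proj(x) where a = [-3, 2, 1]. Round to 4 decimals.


Step 1: Compute ||x|| (intermediates to 6 decimals).
||x|| = sqrt((-7.8977)^2 + (-1.6951)^2 + (-4.8325)^2) = 9.412762
Step 2: Project.
Since ||x|| > R, scale = R/||x|| = 3/9.412762 = 0.318716, proj(x) = scale * x
proj(x) = [-2.517123, -0.540255, -1.540195]
Step 3: Dot product.
a^T * proj(x) = -3*(-2.517123) + 2*(-0.540255) + 1*(-1.540195) = 4.9307


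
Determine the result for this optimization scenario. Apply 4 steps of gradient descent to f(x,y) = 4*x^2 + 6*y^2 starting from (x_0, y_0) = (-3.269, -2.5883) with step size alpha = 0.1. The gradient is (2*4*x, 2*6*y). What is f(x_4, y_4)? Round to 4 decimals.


Gradient descent on f(x,y) = 4*x^2 + 6*y^2.
Starting point: (-3.269, -2.5883), alpha = 0.1
Step 1: grad_x = 2*4*-3.269 = -26.152, grad_y = 2*6*-2.5883 = -31.0596
  x_1 = -3.269 - 0.1*-26.152 = -0.6538
  y_1 = -2.5883 - 0.1*-31.0596 = 0.5177
Step 2: grad_x = 2*4*-0.6538 = -5.2304, grad_y = 2*6*0.5177 = 6.2119
  x_2 = -0.6538 - 0.1*-5.2304 = -0.1308
  y_2 = 0.5177 - 0.1*6.2119 = -0.1035
Step 3: grad_x = 2*4*-0.1308 = -1.0461, grad_y = 2*6*-0.1035 = -1.2424
  x_3 = -0.1308 - 0.1*-1.0461 = -0.0262
  y_3 = -0.1035 - 0.1*-1.2424 = 0.0207
Step 4: grad_x = 2*4*-0.0262 = -0.2092, grad_y = 2*6*0.0207 = 0.2485
  x_4 = -0.0262 - 0.1*-0.2092 = -0.0052
  y_4 = 0.0207 - 0.1*0.2485 = -0.0041
f(-0.0052, -0.0041) = 4*(-0.0052)^2 + 6*(-0.0041)^2 = 0.0002


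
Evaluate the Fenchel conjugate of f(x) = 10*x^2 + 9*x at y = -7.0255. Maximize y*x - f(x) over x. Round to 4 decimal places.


f*(y) = sup_x {y*x - a*x^2 - b*x} = sup_x {(y-b)*x - a*x^2}
FOC: (y - b) - 2a*x = 0 => x* = (y - b)/(2a)
x* = (-7.0255 - 9)/(2*10) = -0.8013
f*(-7.0255) = (y-b)^2/(4a) = (-7.0255 - 9)^2/(4*10)
= 256.8167/40 = 6.4204


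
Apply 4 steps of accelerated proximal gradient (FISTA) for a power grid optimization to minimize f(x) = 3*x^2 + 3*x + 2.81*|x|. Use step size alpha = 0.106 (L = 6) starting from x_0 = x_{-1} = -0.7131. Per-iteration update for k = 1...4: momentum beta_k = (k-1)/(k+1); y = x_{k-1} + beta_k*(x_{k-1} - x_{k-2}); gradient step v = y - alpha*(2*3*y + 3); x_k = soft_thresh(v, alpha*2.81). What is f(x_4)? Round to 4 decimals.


FISTA on f(x) = 3*x^2 + 3*x + 2.81*|x|
L = 6, alpha = 0.106
Iteration 1: beta = 0.0, y = -0.7131 + 0.0*(-0.7131 + 0.7131) = -0.7131
  grad(y) = -1.2786, v = y - alpha*grad = -0.5776
  prox(v) = soft_thresh(-0.5776, 0.2979) = -0.2797
Iteration 2: beta = 0.3333, y = -0.2797 + 0.3333*(-0.2797 + 0.7131) = -0.1352
  grad(y) = 2.1885, v = y - alpha*grad = -0.3672
  prox(v) = soft_thresh(-0.3672, 0.2979) = -0.0694
Iteration 3: beta = 0.5, y = -0.0694 + 0.5*(-0.0694 + 0.2797) = 0.0358
  grad(y) = 3.2148, v = y - alpha*grad = -0.305
  prox(v) = soft_thresh(-0.305, 0.2979) = -0.0071
Iteration 4: beta = 0.6, y = -0.0071 + 0.6*(-0.0071 + 0.0694) = 0.0302
  grad(y) = 3.1815, v = y - alpha*grad = -0.307
  prox(v) = soft_thresh(-0.307, 0.2979) = -0.0091
f(x_4) = 3*(-0.0091)^2 + 3*(-0.0091) + 2.81*|-0.0091| = -0.0015


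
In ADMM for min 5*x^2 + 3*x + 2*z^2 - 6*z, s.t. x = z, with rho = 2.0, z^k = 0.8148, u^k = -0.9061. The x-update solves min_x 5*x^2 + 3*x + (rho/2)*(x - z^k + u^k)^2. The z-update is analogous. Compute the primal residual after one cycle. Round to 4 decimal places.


ADMM iteration with rho = 2.0, z^k = 0.8148, u^k = -0.9061
Step 1: x-update.
Minimize 5*x^2 + 3*x + (2.0/2)*(x - 0.8148 - 0.9061)^2
FOC: (2*5 + 2.0)*x = -3 + 2.0*(0.8148 + 0.9061)
x^{k+1} = 0.0368
Step 2: z-update.
Minimize 2*z^2 - 6*z + (2.0/2)*(0.0368 - z - 0.9061)^2
FOC: (2*2 + 2.0)*z = 6 + 2.0*(0.0368 - 0.9061)
z^{k+1} = 0.7102
Step 3: u-update.
u^{k+1} = -0.9061 + 0.0368 - 0.7102 = -1.5795
Step 4: Primal residual = |0.0368 - 0.7102| = 0.6734


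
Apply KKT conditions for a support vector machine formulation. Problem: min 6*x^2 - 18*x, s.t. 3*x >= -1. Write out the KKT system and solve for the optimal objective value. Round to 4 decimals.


Step 1: Try lambda = 0 (constraint inactive).
Stationarity: 2*6*x - 18 = 0
x* = 18/(2*6) = 1.5
Check constraint: 3*1.5 = 4.5 >= -1 -- satisfied.
Step 2: Compute optimal value.
f(x*) = 6*1.5^2 - 18*1.5 = -13.5


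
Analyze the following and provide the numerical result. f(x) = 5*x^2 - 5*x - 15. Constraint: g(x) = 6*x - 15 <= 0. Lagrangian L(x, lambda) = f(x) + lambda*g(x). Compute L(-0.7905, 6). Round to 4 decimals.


Step 1: Evaluate f(x).
f(-0.7905) = 5*(-0.7905)^2 - 5*(-0.7905) - 15 = -7.923
Step 2: Evaluate g(x).
g(-0.7905) = 6*-0.7905 - 15 = -19.743
Step 3: Compute Lagrangian.
L = -7.923 + 6*-19.743 = -126.381


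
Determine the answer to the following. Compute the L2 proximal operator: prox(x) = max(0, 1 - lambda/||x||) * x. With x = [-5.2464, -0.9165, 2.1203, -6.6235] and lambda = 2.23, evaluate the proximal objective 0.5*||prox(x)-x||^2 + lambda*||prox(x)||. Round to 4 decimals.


Step 1: Compute ||x||.
||x|| = 8.7596
Step 2: Compute scaling factor.
scale = max(0, 1 - 2.23/8.7596) = 0.7454
Step 3: prox(x) = [-3.9108, -0.6832, 1.5805, -4.9373]
||prox(x)|| = 6.5296
Step 4: Proximal objective.
0.5*||prox-x||^2 = 2.4865
lambda*||prox|| = 14.561
Total = 17.0475


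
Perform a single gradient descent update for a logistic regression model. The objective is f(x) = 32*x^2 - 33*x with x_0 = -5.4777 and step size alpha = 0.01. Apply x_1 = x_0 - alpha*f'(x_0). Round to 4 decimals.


We compute the gradient at x_0 and apply the update.
f'(x) = 64*x - 33
f'(-5.4777) = 64*-5.4777 - 33 = -383.5728
x_1 = -5.4777 - 0.01*-383.5728 = -1.642


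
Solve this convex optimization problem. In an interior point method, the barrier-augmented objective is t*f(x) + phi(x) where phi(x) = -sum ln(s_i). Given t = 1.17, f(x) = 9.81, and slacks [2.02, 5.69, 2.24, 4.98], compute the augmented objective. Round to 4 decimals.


Step 1: Compute log-barrier.
ln values: [0.7031, 1.7387, 0.8065, 1.6054]
phi = -(0.7031 + 1.7387 + 0.8065 + 1.6054) = -4.8537
Step 2: Compute augmented objective.
t*f(x) = 1.17*9.81 = 11.4777
Total = 11.4777 - 4.8537 = 6.624


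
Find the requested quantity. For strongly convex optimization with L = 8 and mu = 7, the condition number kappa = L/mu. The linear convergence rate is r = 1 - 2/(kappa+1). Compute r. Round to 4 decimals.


Step 1: Compute the condition number.
kappa = L/mu = 8/7 = 1.1429
Step 2: Compute the convergence rate.
r = 1 - 2/(kappa + 1) = 1 - 2*mu/(L + mu) = (L - mu)/(L + mu) = 1/15 = 0.0667


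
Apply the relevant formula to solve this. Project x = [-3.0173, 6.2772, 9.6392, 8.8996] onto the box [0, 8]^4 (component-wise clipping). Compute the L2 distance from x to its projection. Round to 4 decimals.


Project each component onto [0, 8].
clip(-3.0173) = 0.0, clip(6.2772) = 6.2772, clip(9.6392) = 8.0, clip(8.8996) = 8.0
Projection = [0.0, 6.2772, 8.0, 8.0]
Squared diffs: [9.1041, 0.0, 2.687, 0.8093]
Distance = sqrt(12.6004) = 3.5497


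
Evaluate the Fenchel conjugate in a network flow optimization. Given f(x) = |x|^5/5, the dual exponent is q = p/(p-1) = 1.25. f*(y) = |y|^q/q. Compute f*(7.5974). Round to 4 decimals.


The conjugate exponent q satisfies 1/p + 1/q = 1.
p = 5, so q = 5/(5 - 1) = 1.25
|y|^q = 7.5974^1.25 = 12.6134
f*(7.5974) = 12.6134 / 1.25 = 10.0907


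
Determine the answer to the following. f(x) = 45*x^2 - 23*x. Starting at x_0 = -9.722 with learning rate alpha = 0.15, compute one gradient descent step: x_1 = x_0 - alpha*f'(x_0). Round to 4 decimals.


We compute the gradient at x_0 and apply the update.
f'(x) = 90*x - 23
f'(-9.722) = 90*-9.722 - 23 = -897.98
x_1 = -9.722 - 0.15*-897.98 = 124.975


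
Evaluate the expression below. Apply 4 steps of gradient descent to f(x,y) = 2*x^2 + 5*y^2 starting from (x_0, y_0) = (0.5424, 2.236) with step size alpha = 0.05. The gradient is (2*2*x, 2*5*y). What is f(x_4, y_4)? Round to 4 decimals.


Gradient descent on f(x,y) = 2*x^2 + 5*y^2.
Starting point: (0.5424, 2.236), alpha = 0.05
Step 1: grad_x = 2*2*0.5424 = 2.1696, grad_y = 2*5*2.236 = 22.36
  x_1 = 0.5424 - 0.05*2.1696 = 0.4339
  y_1 = 2.236 - 0.05*22.36 = 1.118
Step 2: grad_x = 2*2*0.4339 = 1.7357, grad_y = 2*5*1.118 = 11.18
  x_2 = 0.4339 - 0.05*1.7357 = 0.3471
  y_2 = 1.118 - 0.05*11.18 = 0.559
Step 3: grad_x = 2*2*0.3471 = 1.3885, grad_y = 2*5*0.559 = 5.59
  x_3 = 0.3471 - 0.05*1.3885 = 0.2777
  y_3 = 0.559 - 0.05*5.59 = 0.2795
Step 4: grad_x = 2*2*0.2777 = 1.1108, grad_y = 2*5*0.2795 = 2.795
  x_4 = 0.2777 - 0.05*1.1108 = 0.2222
  y_4 = 0.2795 - 0.05*2.795 = 0.1398
f(0.2222, 0.1398) = 2*0.2222^2 + 5*0.1398^2 = 0.1964


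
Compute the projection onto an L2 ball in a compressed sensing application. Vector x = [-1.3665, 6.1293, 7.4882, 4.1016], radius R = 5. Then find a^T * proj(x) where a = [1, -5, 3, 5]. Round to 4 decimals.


Step 1: Compute ||x|| (intermediates to 6 decimals).
||x|| = sqrt((-1.3665)^2 + 6.1293^2 + 7.4882^2 + 4.1016^2) = 10.598675
Step 2: Project.
Since ||x|| > R, scale = R/||x|| = 5/10.598675 = 0.471757, proj(x) = scale * x
proj(x) = [-0.644656, 2.89154, 3.532611, 1.934959]
Step 3: Dot product.
a^T * proj(x) = 1*(-0.644656) - 5*2.89154 + 3*3.532611 + 5*1.934959 = 5.1703


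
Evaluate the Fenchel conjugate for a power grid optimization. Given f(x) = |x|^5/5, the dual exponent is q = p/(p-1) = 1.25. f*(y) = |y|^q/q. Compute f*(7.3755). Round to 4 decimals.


The conjugate exponent q satisfies 1/p + 1/q = 1.
p = 5, so q = 5/(5 - 1) = 1.25
|y|^q = 7.3755^1.25 = 12.1546
f*(7.3755) = 12.1546 / 1.25 = 9.7237
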